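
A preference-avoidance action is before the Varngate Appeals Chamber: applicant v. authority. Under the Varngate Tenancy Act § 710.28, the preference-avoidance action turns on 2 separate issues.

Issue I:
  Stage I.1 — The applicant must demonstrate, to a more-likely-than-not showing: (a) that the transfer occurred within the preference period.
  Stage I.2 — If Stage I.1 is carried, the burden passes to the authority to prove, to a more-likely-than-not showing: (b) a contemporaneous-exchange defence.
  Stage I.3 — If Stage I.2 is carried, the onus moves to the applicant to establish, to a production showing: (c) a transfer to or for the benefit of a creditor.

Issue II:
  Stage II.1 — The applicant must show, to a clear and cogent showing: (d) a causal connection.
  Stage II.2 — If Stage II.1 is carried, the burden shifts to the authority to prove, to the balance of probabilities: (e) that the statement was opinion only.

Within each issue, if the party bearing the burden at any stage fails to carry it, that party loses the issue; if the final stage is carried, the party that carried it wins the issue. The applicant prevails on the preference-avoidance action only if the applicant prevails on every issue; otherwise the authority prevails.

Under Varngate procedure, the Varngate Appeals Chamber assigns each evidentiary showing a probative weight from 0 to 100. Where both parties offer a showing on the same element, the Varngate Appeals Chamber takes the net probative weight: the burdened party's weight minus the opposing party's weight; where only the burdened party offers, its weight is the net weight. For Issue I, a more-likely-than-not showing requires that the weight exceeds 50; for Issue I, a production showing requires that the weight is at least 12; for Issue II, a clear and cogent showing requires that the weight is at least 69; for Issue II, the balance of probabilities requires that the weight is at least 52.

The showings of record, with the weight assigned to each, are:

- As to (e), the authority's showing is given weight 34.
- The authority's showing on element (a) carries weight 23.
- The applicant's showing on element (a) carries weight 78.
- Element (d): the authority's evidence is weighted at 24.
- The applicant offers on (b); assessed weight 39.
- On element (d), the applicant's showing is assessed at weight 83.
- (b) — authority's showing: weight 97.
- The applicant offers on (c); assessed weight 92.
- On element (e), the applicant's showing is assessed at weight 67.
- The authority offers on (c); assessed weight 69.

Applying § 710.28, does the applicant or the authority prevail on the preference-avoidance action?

— Issue I —
At Stage I.1 the applicant must meet a more-likely-than-not showing (weight exceeds 50): on (a) the weight is 78 less the opposing 23 gives net 55, > 50, so (a) meets the standard.
  The applicant carries Stage I.1; the authority now bears the burden.
At Stage I.2 the authority must meet a more-likely-than-not showing (weight exceeds 50): on (b) the weight is 97 less the opposing 39 gives net 58, which does exceed 50, so (b) meets the standard.
  All elements met. The burden passes to the applicant.
At Stage I.3 the applicant must meet a production showing (weight is at least 12): on (c) the weight is 92 less the opposing 69 gives net 23, which does reach 12, so (c) meets the standard.
  The applicant carries the last stage.
Every stage carried; the applicant prevails on this issue.
— Issue II —
Stage II.1 — burden on applicant; standard: a clear and cogent showing (weight is at least 69).
    (d): 83 − 24 = 59 < 69 [not met]
  Not every element is met, so the applicant fails to carry Stage II.1.
The analysis ends at Stage II.1; the authority prevails on this issue.
Per-issue: Issue I → applicant; Issue II → authority. The applicant must prevail on every issue; overall, the authority prevails.

authority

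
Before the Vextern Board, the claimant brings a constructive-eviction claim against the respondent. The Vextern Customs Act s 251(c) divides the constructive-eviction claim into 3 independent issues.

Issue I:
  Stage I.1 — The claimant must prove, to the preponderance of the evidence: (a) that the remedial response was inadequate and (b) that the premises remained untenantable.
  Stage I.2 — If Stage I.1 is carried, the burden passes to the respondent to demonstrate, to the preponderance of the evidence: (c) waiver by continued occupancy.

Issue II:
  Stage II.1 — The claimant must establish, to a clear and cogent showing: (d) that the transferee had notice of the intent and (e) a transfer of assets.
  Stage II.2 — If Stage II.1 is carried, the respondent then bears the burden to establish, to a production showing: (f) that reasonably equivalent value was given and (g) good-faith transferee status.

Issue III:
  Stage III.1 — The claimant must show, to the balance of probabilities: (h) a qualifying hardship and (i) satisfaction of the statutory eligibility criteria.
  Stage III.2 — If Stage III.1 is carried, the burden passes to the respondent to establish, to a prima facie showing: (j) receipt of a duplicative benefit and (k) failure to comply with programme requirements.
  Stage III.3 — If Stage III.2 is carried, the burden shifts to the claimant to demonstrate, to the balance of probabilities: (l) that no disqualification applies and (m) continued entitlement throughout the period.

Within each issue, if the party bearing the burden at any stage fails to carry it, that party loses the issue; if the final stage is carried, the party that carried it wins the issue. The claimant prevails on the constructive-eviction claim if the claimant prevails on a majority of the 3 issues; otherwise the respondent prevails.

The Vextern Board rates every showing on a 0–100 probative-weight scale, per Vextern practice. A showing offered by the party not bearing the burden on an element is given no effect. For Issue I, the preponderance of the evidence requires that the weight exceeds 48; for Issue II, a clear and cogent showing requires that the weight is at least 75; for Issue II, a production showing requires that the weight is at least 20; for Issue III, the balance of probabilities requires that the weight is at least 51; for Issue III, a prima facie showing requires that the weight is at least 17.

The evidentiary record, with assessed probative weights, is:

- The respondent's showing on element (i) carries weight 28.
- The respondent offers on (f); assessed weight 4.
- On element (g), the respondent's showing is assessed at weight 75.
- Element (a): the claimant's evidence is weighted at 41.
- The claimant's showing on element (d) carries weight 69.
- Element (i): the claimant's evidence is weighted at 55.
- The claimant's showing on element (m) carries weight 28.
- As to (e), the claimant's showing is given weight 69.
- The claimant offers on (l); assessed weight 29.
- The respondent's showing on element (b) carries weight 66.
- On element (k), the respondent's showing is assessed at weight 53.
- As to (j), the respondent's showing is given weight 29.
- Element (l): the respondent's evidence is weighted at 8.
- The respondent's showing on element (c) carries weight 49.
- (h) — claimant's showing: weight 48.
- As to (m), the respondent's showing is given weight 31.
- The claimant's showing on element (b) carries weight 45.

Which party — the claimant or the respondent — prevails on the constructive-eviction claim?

respondent

— Issue I —
Stage I.1 (claimant, the preponderance of the evidence, weight exceeds 48): (a) 41 ≤ 48 — fails; (b) 45 (respondent's 66 disregarded) ≤ 48 — fails.
  The claimant does not carry Stage I.1.
So the respondent prevails on this issue.
— Issue II —
At Stage II.1 the claimant must meet a clear and cogent showing (weight is at least 75): on (d) the weight is 69, < 75, so (d) does not meet the standard; on (e) the weight is 69, < 75, so (e) does not meet the standard.
  Not every element is met, so the claimant fails to carry Stage II.1.
The respondent prevails on this issue.
— Issue III —
Stage III.1 — burden on claimant; standard: the balance of probabilities (weight is at least 51).
    (h): 48 < 51 [not met]
    (i): 55 (respondent's 28 disregarded) ≥ 51 [met]
  Not every element is met, so the claimant fails to carry Stage III.1.
The analysis ends at Stage III.1; the respondent prevails on this issue.
Per-issue: Issue I → respondent; Issue II → respondent; Issue III → respondent. The claimant must prevail on a majority of issues; overall, the respondent prevails.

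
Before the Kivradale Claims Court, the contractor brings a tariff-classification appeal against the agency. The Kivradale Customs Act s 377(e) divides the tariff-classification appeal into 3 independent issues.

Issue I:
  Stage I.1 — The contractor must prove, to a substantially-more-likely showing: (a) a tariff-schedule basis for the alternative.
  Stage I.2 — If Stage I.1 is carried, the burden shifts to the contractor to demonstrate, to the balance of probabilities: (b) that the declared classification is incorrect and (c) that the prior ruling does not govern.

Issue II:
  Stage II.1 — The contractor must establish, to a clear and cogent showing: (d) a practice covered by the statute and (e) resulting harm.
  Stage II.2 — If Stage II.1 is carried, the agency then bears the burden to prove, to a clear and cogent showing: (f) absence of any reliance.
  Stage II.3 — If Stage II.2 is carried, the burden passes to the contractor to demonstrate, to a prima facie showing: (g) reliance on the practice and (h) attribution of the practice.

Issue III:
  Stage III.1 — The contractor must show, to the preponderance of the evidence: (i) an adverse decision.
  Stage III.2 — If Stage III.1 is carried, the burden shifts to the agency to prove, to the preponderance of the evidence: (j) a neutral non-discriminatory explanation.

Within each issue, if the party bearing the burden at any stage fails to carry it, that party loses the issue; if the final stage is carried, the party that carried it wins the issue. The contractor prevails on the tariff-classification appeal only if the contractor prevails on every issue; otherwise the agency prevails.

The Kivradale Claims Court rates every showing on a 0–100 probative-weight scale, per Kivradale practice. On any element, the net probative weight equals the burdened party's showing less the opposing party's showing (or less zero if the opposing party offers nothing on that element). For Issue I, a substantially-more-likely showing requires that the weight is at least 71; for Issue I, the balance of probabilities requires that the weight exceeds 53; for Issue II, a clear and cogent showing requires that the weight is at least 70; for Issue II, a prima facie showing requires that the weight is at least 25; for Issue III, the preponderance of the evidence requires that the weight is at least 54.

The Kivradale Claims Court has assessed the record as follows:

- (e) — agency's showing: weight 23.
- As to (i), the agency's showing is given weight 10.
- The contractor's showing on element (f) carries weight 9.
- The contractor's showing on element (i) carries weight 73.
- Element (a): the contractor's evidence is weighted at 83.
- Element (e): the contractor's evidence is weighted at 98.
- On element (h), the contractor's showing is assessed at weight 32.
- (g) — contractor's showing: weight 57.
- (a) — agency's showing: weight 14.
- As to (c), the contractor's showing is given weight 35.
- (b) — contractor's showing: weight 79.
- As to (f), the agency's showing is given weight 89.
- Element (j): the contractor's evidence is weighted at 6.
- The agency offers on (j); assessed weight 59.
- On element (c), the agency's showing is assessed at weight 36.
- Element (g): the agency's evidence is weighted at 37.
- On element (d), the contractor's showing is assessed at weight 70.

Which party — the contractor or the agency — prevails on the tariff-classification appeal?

— Issue I —
Stage I.1 — burden on contractor; standard: a substantially-more-likely showing (weight is at least 71).
    (a): 83 − 14 = 69 < 71 [not met]
  Stage I.1 not carried; the contractor fails its burden.
The agency prevails on this issue.
— Issue II —
At Stage II.1 the contractor must meet a clear and cogent showing (weight is at least 70): on (d) the weight is 70, which does reach 70, so (d) meets the standard; on (e) the weight is 98 less the opposing 23 gives net 75, ≥ 70, so (e) meets the standard.
  Stage II.1 carried; the burden shifts to the agency.
At Stage II.2 the agency must meet a clear and cogent showing (weight is at least 70): on (f) the weight is 89 less the opposing 9 gives net 80, which does reach 70, so (f) meets the standard.
  All elements met. The burden passes to the contractor.
At Stage II.3 the contractor must meet a prima facie showing (weight is at least 25): on (g) the weight is 57 less the opposing 37 gives net 20, which does not reach 25, so (g) does not meet the standard; on (h) the weight is 32, ≥ 25, so (h) meets the standard.
  The contractor does not carry Stage II.3.
The agency prevails on this issue.
— Issue III —
Stage III.1 — burden on contractor; standard: the preponderance of the evidence (weight is at least 54).
    (i): 73 − 10 = 63 ≥ 54 [met]
  Stage III.1 is satisfied; the onus moves to the agency.
Stage III.2 — burden on agency; standard: the preponderance of the evidence (weight is at least 54).
    (j): 59 − 6 = 53 < 54 [not met]
  Stage III.2 not carried; the agency fails its burden.
So the contractor prevails on this issue.
Per-issue: Issue I → agency; Issue II → agency; Issue III → contractor. The contractor must prevail on every issue; overall, the agency prevails.

agency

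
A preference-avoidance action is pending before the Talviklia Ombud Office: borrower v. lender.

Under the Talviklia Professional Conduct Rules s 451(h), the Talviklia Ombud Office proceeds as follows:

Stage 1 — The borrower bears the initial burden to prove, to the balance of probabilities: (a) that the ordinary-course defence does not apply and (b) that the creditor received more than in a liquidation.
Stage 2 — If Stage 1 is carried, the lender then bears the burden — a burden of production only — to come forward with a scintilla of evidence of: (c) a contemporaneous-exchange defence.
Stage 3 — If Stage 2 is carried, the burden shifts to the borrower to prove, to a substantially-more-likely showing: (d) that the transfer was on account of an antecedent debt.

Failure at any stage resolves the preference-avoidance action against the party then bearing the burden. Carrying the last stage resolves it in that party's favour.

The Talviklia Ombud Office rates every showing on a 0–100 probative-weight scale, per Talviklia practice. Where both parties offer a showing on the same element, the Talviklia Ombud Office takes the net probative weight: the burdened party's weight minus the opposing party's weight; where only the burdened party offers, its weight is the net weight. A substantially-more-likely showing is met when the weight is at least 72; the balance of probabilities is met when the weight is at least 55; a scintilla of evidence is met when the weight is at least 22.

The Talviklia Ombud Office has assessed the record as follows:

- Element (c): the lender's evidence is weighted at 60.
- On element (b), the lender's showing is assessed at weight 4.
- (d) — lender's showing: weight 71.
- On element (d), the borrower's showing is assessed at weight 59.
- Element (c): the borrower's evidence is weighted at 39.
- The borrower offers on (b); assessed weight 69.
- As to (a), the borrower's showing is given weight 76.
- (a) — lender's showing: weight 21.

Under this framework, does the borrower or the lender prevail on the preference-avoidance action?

Stage 1 (borrower, the balance of probabilities, weight is at least 55): (a) net 76−21=55 ≥ 55 — meets; (b) net 69−4=65 ≥ 55 — meets.
  The borrower carries Stage 1; the lender now bears the burden.
Stage 2 (lender, a scintilla of evidence, weight is at least 22): (c) net 60−39=21 < 22 — fails.
  Stage 2 not carried; the lender fails its burden.
So the borrower prevails.

borrower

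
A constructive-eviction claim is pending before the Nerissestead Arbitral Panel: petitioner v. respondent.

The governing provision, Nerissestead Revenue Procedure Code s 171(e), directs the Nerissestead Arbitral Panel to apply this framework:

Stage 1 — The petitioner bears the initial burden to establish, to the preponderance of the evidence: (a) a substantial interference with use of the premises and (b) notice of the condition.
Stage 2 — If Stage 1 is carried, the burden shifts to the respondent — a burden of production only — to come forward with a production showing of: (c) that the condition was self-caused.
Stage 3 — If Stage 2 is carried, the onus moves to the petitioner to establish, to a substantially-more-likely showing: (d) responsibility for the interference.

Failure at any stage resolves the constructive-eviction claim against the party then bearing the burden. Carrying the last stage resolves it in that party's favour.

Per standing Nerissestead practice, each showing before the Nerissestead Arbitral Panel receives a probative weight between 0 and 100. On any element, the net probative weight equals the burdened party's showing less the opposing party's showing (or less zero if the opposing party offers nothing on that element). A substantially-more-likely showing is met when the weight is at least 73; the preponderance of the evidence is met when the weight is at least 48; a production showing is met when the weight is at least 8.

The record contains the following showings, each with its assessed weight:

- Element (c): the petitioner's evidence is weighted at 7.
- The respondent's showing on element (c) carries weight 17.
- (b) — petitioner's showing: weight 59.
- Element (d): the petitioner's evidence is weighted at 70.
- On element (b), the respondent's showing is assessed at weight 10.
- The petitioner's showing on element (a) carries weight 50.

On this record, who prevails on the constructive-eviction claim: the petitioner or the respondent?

Stage 1 — burden on petitioner; standard: the preponderance of the evidence (weight is at least 48).
    (a): 50 ≥ 48 [met]
    (b): 59 − 10 = 49 ≥ 48 [met]
  Stage 1 is satisfied; the onus moves to the respondent.
Stage 2 — burden on respondent; standard: a production showing (weight is at least 8).
    (c): 17 − 7 = 10 ≥ 8 [met]
  The respondent carries Stage 2; the petitioner now bears the burden.
Stage 3 — burden on petitioner; standard: a substantially-more-likely showing (weight is at least 73).
    (d): 70 < 73 [not met]
  Not every element is met, so the petitioner fails to carry Stage 3.
The analysis ends at Stage 3; the respondent prevails.

respondent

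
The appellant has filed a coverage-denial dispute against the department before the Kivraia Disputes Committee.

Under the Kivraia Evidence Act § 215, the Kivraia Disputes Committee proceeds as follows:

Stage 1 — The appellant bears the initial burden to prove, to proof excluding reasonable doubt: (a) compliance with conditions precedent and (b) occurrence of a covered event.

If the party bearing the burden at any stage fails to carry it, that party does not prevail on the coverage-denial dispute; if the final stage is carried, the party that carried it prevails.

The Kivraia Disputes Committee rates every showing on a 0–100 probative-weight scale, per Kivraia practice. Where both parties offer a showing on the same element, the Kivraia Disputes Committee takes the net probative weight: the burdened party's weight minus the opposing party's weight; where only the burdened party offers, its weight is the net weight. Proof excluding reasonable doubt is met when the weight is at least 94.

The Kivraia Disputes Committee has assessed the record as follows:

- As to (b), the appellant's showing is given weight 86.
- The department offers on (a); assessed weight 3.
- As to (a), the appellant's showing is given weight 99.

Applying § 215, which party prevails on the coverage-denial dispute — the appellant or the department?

department

Stage 1 (appellant, proof excluding reasonable doubt, weight is at least 94): (a) net 99−3=96 ≥ 94 — meets; (b) 86 < 94 — fails.
  The appellant does not carry Stage 1.
So the department prevails.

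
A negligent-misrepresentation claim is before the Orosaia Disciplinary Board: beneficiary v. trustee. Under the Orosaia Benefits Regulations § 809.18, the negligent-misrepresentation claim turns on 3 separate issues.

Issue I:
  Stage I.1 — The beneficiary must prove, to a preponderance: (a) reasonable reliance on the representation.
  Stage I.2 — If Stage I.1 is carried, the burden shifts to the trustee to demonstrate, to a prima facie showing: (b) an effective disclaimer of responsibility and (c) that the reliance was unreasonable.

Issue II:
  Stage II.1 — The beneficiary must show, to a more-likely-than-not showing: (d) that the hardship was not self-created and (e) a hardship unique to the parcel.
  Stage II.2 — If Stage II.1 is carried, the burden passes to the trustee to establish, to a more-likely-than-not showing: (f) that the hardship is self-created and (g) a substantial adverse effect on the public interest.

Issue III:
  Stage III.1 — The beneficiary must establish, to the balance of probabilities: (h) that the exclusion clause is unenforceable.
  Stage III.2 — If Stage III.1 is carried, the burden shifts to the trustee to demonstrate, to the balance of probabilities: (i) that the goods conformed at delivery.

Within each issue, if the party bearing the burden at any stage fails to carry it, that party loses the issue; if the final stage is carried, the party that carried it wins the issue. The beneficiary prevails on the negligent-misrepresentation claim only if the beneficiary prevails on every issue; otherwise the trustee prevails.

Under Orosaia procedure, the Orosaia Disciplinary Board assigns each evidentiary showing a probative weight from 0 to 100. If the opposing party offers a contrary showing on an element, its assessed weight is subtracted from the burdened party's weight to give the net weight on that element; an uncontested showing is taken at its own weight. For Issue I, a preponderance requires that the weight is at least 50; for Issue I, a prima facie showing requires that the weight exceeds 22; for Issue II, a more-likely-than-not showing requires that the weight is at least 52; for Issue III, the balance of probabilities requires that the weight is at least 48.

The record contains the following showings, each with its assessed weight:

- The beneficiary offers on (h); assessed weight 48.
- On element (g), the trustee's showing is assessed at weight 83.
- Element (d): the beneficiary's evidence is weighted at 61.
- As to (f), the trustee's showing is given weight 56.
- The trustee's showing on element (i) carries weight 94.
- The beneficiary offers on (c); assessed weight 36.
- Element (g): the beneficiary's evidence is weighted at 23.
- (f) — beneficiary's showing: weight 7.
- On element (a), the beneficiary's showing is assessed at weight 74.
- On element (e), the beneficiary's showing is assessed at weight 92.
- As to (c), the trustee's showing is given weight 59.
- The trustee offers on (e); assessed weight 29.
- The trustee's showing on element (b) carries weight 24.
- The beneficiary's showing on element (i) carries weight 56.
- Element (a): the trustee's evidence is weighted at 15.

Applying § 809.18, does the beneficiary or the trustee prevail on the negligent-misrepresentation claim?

— Issue I —
At Stage I.1 the beneficiary must meet a preponderance (weight is at least 50): on (a) the weight is 74 less the opposing 15 gives net 59, ≥ 50, so (a) meets the standard.
  All elements met. The burden passes to the trustee.
At Stage I.2 the trustee must meet a prima facie showing (weight exceeds 22): on (b) the weight is 24, which does exceed 22, so (b) meets the standard; on (c) the weight is 59 less the opposing 36 gives net 23, which does exceed 22, so (c) meets the standard.
  All elements met at the final stage.
Every stage carried; the trustee prevails on this issue.
— Issue II —
At Stage II.1 the beneficiary must meet a more-likely-than-not showing (weight is at least 52): on (d) the weight is 61, which does reach 52, so (d) meets the standard; on (e) the weight is 92 less the opposing 29 gives net 63, which does reach 52, so (e) meets the standard.
  Stage II.1 is satisfied; the onus moves to the trustee.
At Stage II.2 the trustee must meet a more-likely-than-not showing (weight is at least 52): on (f) the weight is 56 less the opposing 7 gives net 49, < 52, so (f) does not meet the standard; on (g) the weight is 83 less the opposing 23 gives net 60, ≥ 52, so (g) meets the standard.
  Stage II.2 not carried; the trustee fails its burden.
The analysis ends at Stage II.2; the beneficiary prevails on this issue.
— Issue III —
At Stage III.1 the beneficiary must meet the balance of probabilities (weight is at least 48): on (h) the weight is 48, ≥ 48, so (h) meets the standard.
  All elements met. The burden passes to the trustee.
At Stage III.2 the trustee must meet the balance of probabilities (weight is at least 48): on (i) the weight is 94 less the opposing 56 gives net 38, which does not reach 48, so (i) does not meet the standard.
  Not every element is met, so the trustee fails to carry Stage III.2.
The analysis ends at Stage III.2; the beneficiary prevails on this issue.
Per-issue: Issue I → trustee; Issue II → beneficiary; Issue III → beneficiary. The beneficiary must prevail on every issue; overall, the trustee prevails.

trustee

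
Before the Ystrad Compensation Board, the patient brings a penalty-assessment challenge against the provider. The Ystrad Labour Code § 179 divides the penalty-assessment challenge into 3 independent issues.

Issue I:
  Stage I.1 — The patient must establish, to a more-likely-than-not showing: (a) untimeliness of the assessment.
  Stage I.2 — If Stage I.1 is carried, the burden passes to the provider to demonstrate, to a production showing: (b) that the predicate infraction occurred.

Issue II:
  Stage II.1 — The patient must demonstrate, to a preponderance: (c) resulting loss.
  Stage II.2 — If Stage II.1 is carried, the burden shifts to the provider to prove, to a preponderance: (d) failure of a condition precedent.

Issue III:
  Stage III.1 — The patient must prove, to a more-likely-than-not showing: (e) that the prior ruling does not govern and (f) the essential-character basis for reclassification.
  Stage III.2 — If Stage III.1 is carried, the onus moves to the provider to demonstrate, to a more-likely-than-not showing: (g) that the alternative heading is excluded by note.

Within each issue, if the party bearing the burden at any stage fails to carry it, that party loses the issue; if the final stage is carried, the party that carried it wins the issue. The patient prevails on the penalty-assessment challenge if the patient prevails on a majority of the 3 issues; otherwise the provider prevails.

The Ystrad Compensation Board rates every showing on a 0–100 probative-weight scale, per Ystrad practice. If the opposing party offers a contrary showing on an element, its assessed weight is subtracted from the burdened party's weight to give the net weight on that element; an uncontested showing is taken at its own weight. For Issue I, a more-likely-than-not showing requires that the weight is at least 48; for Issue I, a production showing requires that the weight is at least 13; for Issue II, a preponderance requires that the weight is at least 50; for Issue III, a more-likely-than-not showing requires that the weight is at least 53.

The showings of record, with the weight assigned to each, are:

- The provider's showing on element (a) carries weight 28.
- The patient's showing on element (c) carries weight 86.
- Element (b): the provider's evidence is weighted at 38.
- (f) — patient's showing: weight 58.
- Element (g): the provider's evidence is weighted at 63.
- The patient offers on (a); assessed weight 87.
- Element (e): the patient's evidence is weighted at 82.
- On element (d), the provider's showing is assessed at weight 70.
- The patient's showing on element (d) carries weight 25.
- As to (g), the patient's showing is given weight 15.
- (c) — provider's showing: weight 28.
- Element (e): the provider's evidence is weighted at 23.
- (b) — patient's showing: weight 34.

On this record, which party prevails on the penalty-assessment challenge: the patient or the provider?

patient

— Issue I —
Stage I.1 — burden on patient; standard: a more-likely-than-not showing (weight is at least 48).
    (a): 87 − 28 = 59 ≥ 48 [met]
  Stage I.1 carried; the burden shifts to the provider.
Stage I.2 — burden on provider; standard: a production showing (weight is at least 13).
    (b): 38 − 34 = 4 < 13 [not met]
  Stage I.2 not carried; the provider fails its burden.
The analysis ends at Stage I.2; the patient prevails on this issue.
— Issue II —
Stage II.1 (patient, a preponderance, weight is at least 50): (c) net 86−28=58 ≥ 50 — meets.
  All elements met. The burden passes to the provider.
Stage II.2 (provider, a preponderance, weight is at least 50): (d) net 70−25=45 < 50 — fails.
  Not every element is met, so the provider fails to carry Stage II.2.
The patient prevails on this issue.
— Issue III —
Stage III.1 (patient, a more-likely-than-not showing, weight is at least 53): (e) net 82−23=59 ≥ 53 — meets; (f) 58 ≥ 53 — meets.
  Stage III.1 carried; the burden shifts to the provider.
Stage III.2 (provider, a more-likely-than-not showing, weight is at least 53): (g) net 63−15=48 < 53 — fails.
  The provider does not carry Stage III.2.
The patient prevails on this issue.
Per-issue: Issue I → patient; Issue II → patient; Issue III → patient. The patient must prevail on a majority of issues; overall, the patient prevails.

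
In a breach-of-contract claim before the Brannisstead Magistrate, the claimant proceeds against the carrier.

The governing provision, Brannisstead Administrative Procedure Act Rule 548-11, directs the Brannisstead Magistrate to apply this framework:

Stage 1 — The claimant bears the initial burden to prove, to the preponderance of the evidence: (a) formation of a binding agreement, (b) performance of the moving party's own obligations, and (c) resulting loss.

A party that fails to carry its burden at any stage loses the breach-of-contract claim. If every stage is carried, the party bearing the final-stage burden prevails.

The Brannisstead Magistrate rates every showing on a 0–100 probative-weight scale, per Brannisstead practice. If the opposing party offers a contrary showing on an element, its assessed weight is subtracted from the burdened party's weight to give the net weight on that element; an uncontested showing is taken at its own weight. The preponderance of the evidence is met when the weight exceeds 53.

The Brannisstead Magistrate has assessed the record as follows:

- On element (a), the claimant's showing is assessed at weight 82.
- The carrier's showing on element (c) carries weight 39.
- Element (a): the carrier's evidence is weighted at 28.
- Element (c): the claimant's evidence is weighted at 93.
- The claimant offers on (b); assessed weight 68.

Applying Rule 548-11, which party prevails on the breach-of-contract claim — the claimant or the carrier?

claimant

Stage 1 (claimant, the preponderance of the evidence, weight exceeds 53): (a) net 82−28=54 > 53 — meets; (b) 68 > 53 — meets; (c) net 93−39=54 > 53 — meets.
  Stage 1 carried; the final stage is satisfied.
All stages carried — the claimant prevails.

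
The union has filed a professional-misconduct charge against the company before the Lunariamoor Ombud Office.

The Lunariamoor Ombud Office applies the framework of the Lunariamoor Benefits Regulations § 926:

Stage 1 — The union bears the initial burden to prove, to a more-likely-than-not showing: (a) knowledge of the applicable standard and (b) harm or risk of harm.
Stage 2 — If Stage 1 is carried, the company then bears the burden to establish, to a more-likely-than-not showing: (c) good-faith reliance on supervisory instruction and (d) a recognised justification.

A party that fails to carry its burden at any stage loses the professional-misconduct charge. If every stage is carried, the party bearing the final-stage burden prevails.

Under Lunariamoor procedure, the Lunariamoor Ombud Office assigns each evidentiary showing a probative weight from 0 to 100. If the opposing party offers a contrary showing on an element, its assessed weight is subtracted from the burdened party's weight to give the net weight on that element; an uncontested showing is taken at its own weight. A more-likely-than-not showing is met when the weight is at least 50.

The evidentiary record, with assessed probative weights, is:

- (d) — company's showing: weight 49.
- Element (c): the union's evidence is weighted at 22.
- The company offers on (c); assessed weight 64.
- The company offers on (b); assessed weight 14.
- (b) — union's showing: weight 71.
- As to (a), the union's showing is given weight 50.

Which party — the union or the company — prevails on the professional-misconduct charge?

At Stage 1 the union must meet a more-likely-than-not showing (weight is at least 50): on (a) the weight is 50, which does reach 50, so (a) meets the standard; on (b) the weight is 71 less the opposing 14 gives net 57, which does reach 50, so (b) meets the standard.
  All elements met. The burden passes to the company.
At Stage 2 the company must meet a more-likely-than-not showing (weight is at least 50): on (c) the weight is 64 less the opposing 22 gives net 42, < 50, so (c) does not meet the standard; on (d) the weight is 49, < 50, so (d) does not meet the standard.
  Stage 2 not carried; the company fails its burden.
The union prevails.

union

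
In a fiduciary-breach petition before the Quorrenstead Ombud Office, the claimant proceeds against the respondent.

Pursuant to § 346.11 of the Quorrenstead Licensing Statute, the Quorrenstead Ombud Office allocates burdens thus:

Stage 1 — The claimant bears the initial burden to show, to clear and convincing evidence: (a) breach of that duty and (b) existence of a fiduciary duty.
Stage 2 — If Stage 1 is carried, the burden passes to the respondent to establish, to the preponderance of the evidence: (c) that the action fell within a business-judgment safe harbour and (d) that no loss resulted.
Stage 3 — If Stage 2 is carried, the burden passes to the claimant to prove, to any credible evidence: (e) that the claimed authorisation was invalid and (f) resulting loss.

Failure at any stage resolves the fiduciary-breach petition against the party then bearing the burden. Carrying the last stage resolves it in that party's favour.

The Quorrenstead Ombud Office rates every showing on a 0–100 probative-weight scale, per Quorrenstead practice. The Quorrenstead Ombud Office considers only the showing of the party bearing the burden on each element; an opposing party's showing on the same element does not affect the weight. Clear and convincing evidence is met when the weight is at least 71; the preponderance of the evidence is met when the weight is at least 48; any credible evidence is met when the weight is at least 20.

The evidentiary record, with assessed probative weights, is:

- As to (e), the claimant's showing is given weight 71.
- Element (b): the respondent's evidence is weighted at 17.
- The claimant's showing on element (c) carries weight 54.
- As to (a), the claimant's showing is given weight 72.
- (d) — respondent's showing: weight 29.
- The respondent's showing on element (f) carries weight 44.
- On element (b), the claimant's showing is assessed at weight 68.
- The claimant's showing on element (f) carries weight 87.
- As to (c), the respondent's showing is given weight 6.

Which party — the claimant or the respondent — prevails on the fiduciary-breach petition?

Stage 1 (claimant, clear and convincing evidence, weight is at least 71): (a) 72 ≥ 71 — meets; (b) 68 (respondent's 17 disregarded) < 71 — fails.
  Not every element is met, so the claimant fails to carry Stage 1.
The respondent prevails.

respondent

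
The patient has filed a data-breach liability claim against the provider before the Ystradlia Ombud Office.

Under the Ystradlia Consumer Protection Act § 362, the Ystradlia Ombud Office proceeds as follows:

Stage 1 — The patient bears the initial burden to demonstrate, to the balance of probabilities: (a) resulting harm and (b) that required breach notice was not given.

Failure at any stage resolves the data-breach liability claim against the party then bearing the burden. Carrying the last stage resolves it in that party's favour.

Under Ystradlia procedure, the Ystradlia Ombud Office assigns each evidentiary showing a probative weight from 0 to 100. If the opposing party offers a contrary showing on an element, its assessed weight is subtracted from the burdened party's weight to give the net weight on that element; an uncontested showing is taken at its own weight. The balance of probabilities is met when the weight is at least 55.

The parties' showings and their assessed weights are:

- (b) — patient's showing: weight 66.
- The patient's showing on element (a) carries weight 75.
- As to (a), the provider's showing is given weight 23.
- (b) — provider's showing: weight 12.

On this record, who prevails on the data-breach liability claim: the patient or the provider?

Stage 1 (patient, the balance of probabilities, weight is at least 55): (a) net 75−23=52 < 55 — fails; (b) net 66−12=54 < 55 — fails.
  The patient does not carry Stage 1.
The analysis ends at Stage 1; the provider prevails.

provider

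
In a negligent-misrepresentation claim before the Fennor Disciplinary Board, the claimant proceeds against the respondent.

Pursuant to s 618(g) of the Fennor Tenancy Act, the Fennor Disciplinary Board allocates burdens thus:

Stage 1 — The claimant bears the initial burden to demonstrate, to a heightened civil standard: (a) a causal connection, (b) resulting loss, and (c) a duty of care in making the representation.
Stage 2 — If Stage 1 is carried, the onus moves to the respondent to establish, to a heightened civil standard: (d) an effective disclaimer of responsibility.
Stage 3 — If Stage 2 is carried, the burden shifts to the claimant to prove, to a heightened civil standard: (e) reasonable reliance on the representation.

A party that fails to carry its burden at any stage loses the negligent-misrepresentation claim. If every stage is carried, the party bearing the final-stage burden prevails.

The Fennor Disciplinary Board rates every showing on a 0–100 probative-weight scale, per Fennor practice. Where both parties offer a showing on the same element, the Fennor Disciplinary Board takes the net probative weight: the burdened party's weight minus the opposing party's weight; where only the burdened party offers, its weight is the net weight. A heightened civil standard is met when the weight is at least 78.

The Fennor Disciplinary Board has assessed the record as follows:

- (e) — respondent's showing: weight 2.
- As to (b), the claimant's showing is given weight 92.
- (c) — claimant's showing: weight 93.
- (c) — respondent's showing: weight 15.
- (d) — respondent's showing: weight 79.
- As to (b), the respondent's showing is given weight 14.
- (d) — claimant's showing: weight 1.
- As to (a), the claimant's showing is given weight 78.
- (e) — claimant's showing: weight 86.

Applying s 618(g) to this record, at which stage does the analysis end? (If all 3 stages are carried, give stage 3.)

stage 3

At Stage 1 the claimant must meet a heightened civil standard (weight is at least 78): on (a) the weight is 78, which does reach 78, so (a) meets the standard; on (b) the weight is 92 less the opposing 14 gives net 78, ≥ 78, so (b) meets the standard; on (c) the weight is 93 less the opposing 15 gives net 78, which does reach 78, so (c) meets the standard.
  The claimant carries Stage 1; the respondent now bears the burden.
At Stage 2 the respondent must meet a heightened civil standard (weight is at least 78): on (d) the weight is 79 less the opposing 1 gives net 78, ≥ 78, so (d) meets the standard.
  All elements met. The burden passes to the claimant.
At Stage 3 the claimant must meet a heightened civil standard (weight is at least 78): on (e) the weight is 86 less the opposing 2 gives net 84, ≥ 78, so (e) meets the standard.
  The claimant carries the last stage.
All stages carried — the claimant prevails.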